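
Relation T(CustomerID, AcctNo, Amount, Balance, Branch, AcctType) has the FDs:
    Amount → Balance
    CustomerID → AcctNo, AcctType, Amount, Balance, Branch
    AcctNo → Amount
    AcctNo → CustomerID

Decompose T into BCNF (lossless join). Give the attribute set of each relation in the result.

{AcctNo, AcctType, Amount, Branch, CustomerID}; {Amount, Balance}

Candidate keys of the original relation: {AcctNo}, {CustomerID}.
Within {AcctNo, AcctType, Amount, Balance, Branch, CustomerID}: {Amount}⁺ ∩ {AcctNo, AcctType, Amount, Balance, Branch, CustomerID} = {Amount, Balance}, not the whole set, so Amount → Balance violates BCNF; decompose into {Amount, Balance} and {AcctNo, AcctType, Amount, Branch, CustomerID}.
{Amount, Balance}: every determinant is a superkey — BCNF.
{AcctNo, AcctType, Amount, Branch, CustomerID}: every determinant is a superkey — BCNF.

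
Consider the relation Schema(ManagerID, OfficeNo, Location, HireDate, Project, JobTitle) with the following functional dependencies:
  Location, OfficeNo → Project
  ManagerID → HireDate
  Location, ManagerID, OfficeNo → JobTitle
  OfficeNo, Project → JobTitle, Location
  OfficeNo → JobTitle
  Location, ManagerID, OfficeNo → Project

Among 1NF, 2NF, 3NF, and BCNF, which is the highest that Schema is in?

Candidate keys: {Location, ManagerID, OfficeNo}, {ManagerID, OfficeNo, Project}. Prime attributes: {Location, ManagerID, OfficeNo, Project}.
For Location, OfficeNo → Project we have {Location, OfficeNo}⁺ = {JobTitle, Location, OfficeNo, Project}; {Location, OfficeNo} is not a superkey, so BCNF fails.
ManagerID → HireDate has non-prime {HireDate} on the right and a non-superkey on the left, so 3NF fails.
The proper key subset {ManagerID} of {Location, ManagerID, OfficeNo} determines non-prime {HireDate}, so the relation is not even in 2NF.

1NF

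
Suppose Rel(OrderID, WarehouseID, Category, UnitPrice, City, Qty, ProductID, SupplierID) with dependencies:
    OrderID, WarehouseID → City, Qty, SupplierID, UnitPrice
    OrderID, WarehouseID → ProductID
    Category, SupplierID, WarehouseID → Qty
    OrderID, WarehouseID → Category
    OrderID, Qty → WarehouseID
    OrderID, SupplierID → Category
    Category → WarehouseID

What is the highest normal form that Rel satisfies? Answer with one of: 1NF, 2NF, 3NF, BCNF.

Candidate keys: {Category, OrderID}, {OrderID, Qty}, {OrderID, SupplierID}, {OrderID, WarehouseID}. Prime attributes: {Category, OrderID, Qty, SupplierID, WarehouseID}.
For Category, SupplierID, WarehouseID → Qty we have {Category, SupplierID, WarehouseID}⁺ = {Category, Qty, SupplierID, WarehouseID}; {Category, SupplierID, WarehouseID} is not a superkey, so BCNF fails.
Its right-hand attributes {Qty} are all prime, as are those of every other non-superkey FD — the relation is in 3NF.

3NF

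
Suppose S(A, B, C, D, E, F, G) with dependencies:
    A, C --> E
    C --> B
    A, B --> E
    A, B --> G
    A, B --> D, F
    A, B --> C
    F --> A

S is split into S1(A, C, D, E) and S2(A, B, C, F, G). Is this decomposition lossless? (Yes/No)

Yes

Common attributes: {A, C}; their closure is {A, B, C, D, E, F, G}.
S1 is contained in that closure, so S1 ∩ S2 --> S1 holds and the join is lossless.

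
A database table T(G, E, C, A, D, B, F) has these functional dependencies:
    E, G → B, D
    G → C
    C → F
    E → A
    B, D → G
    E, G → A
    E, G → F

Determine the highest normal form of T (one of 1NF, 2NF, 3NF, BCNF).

Candidate keys: {B, D, E}, {E, G}. Prime attributes: {B, D, E, G}.
G → C breaks BCNF: {G}⁺ = {C, F, G}, so {G} is not a superkey.
G → C determines the non-prime attribute {C} from a non-superkey — 3NF is violated.
{E} is a proper subset of the key {E, G}, and {E}⁺ contains the non-prime attribute {A} — a partial dependency, so 2NF is violated.

1NF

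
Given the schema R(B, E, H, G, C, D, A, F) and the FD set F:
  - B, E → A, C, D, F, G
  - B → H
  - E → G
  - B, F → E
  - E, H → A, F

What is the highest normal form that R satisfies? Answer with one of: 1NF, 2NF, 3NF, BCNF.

Candidate keys: {B, E}, {B, F}. Prime attributes: {B, E, F}.
B → H breaks BCNF: {B}⁺ = {B, H}, so {B} is not a superkey.
B → H determines the non-prime attribute {H} from a non-superkey — 3NF is violated.
The proper key subset {B} of {B, E} determines non-prime {H}, so the relation is not even in 2NF.

1NF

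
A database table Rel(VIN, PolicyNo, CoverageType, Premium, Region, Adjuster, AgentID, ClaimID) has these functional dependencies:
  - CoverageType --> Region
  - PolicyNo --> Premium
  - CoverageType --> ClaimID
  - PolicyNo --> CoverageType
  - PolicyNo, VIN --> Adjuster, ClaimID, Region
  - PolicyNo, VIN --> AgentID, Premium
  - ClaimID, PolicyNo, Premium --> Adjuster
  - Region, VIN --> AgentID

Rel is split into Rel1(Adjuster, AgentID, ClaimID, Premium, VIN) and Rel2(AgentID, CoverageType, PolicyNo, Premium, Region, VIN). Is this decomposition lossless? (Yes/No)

The shared attributes are {AgentID, Premium, VIN} and {AgentID, Premium, VIN}⁺ = {AgentID, Premium, VIN}.
The closure covers neither Rel1 nor Rel2 entirely; the join is not lossless.

No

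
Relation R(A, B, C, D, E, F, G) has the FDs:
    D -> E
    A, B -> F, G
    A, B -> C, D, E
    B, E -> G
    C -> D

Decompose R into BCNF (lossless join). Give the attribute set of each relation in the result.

{A, B, C, F}; {B, C, G}; {C, D}; {D, E}

Candidate key of the original relation: {A, B}.
In {A, B, C, D, E, F, G}, {D} is not a superkey ({D}⁺ restricted to this set is {D, E}), so split on D -> E into {D, E} and {A, B, C, D, F, G}.
{D, E} has no BCNF violation.
In {A, B, C, D, F, G}, {C} is not a superkey ({C}⁺ restricted to this set is {C, D}), so split on C -> D into {C, D} and {A, B, C, F, G}.
{C, D} has no BCNF violation.
In {A, B, C, F, G}, {B, C} is not a superkey ({B, C}⁺ restricted to this set is {B, C, G}), so split on B, C -> G into {B, C, G} and {A, B, C, F}.
{B, C, G} has no BCNF violation.
{A, B, C, F} has no BCNF violation.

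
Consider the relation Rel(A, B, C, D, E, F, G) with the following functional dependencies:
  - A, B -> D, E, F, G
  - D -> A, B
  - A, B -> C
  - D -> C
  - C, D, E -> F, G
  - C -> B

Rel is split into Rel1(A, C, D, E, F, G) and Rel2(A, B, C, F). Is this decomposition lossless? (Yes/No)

The shared attributes are {A, C, F} and {A, C, F}⁺ = {A, B, C, D, E, F, G}.
This includes all of Rel1, so the common attributes are a superkey of Rel1 — the join is lossless.

Yes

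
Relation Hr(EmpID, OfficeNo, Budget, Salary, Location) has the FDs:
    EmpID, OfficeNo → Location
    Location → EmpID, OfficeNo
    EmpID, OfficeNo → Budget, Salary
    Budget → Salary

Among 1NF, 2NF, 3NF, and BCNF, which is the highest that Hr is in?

2NF

Candidate keys: {EmpID, OfficeNo}, {Location}. Prime attributes: {EmpID, Location, OfficeNo}.
Budget → Salary: {Budget}⁺ = {Budget, Salary}, which is not all of the attributes, so the left side is not a superkey — BCNF is violated.
Because {Salary} is non-prime and the left side of Budget → Salary is not a superkey, the relation is not in 3NF.
Checking every proper subset of each key, none determines a non-prime attribute — 2NF is satisfied.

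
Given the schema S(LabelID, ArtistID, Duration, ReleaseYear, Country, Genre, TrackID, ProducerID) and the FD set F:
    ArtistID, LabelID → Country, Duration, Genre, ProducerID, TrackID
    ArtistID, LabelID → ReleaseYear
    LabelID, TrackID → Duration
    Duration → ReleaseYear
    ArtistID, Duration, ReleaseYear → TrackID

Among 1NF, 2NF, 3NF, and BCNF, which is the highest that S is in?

Candidate key: {ArtistID, LabelID}. Prime attributes: {ArtistID, LabelID}.
LabelID, TrackID → Duration breaks BCNF: {LabelID, TrackID}⁺ = {Duration, LabelID, ReleaseYear, TrackID}, so {LabelID, TrackID} is not a superkey.
LabelID, TrackID → Duration has non-prime {Duration} on the right and a non-superkey on the left, so 3NF fails.
Checking every proper subset of each key, none determines a non-prime attribute — 2NF is satisfied.

2NF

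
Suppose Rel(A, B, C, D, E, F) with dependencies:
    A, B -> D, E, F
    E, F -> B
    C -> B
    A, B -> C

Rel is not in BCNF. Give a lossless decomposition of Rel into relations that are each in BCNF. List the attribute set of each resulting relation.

{A, C, D, E, F}; {B, E, F}

Candidate keys of the original relation: {A, B}, {A, C}, {A, E, F}.
Within {A, B, C, D, E, F}: {E, F}⁺ ∩ {A, B, C, D, E, F} = {B, E, F}, not the whole set, so E, F -> B violates BCNF; decompose into {B, E, F} and {A, C, D, E, F}.
{B, E, F} is in BCNF.
{A, C, D, E, F} is in BCNF.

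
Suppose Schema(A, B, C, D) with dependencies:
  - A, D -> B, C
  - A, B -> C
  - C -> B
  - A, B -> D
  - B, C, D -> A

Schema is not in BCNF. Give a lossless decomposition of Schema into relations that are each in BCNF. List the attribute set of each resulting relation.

Candidate keys of the original relation: {A, B}, {A, C}, {A, D}, {C, D}.
{A, B, C, D}: {C} determines {B, C} here but is not a superkey — split on C -> B, giving {B, C} and {A, C, D}.
{B, C}: every determinant is a superkey — BCNF.
{A, C, D}: every determinant is a superkey — BCNF.

{A, C, D}; {B, C}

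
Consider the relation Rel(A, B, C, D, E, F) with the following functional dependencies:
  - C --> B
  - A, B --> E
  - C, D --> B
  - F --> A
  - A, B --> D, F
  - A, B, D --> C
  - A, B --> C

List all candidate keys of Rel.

{A, B}⁺ = {A, B, C, D, E, F} — all of the relation — so {A, B} is a candidate key.
{A, C}⁺ = {A, B, C, D, E, F} — all of the relation — so {A, C} is a candidate key.
{B, F}⁺ = {A, B, C, D, E, F} — all of the relation — so {B, F} is a candidate key.
{C, F}⁺ = {A, B, C, D, E, F} — all of the relation — so {C, F} is a candidate key.
Any other superkey properly contains one of these, so there are no further candidate keys.

{A, B}, {A, C}, {B, F}, {C, F}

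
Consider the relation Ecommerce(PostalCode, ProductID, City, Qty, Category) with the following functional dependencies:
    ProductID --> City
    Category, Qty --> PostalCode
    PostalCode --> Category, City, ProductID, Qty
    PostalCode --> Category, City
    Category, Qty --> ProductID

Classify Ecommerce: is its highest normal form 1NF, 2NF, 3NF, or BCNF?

Candidate keys: {Category, Qty}, {PostalCode}. Prime attributes: {Category, PostalCode, Qty}.
For ProductID --> City we have {ProductID}⁺ = {City, ProductID}; {ProductID} is not a superkey, so BCNF fails.
Because {City} is non-prime and the left side of ProductID --> City is not a superkey, the relation is not in 3NF.
Checking every proper subset of each key, none determines a non-prime attribute — 2NF is satisfied.

2NF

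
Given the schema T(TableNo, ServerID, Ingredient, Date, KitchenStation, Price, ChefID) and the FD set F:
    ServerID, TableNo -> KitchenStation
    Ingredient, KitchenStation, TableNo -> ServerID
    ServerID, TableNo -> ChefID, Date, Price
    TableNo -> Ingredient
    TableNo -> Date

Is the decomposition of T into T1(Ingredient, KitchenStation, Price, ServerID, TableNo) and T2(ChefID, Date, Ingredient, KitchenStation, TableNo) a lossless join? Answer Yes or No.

Yes

The shared attributes are {Ingredient, KitchenStation, TableNo} and {Ingredient, KitchenStation, TableNo}⁺ = {ChefID, Date, Ingredient, KitchenStation, Price, ServerID, TableNo}.
Since T1 ⊆ {ChefID, Date, Ingredient, KitchenStation, Price, ServerID, TableNo}, the intersection is a superkey of T1; the decomposition is lossless.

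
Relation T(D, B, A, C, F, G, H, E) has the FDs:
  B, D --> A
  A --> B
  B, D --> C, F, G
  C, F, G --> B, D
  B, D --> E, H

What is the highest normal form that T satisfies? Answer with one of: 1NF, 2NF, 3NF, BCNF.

Candidate keys: {A, D}, {B, D}, {C, F, G}. Prime attributes: {A, B, C, D, F, G}.
For A --> B we have {A}⁺ = {A, B}; {A} is not a superkey, so BCNF fails.
Since {B} ⊆ prime attributes and every other non-superkey FD also has a prime right side, the schema is in 3NF.

3NF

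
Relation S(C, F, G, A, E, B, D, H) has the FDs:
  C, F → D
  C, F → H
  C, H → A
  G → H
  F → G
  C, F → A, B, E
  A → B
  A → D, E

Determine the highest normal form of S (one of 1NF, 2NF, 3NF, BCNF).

1NF

Candidate key: {C, F}. Prime attributes: {C, F}.
C, H → A breaks BCNF: {C, H}⁺ = {A, B, C, D, E, H}, so {C, H} is not a superkey.
Because {A} is non-prime and the left side of C, H → A is not a superkey, the relation is not in 3NF.
{F} is a proper subset of the key {C, F}, and {F}⁺ contains the non-prime attributes {G, H} — a partial dependency, so 2NF is violated.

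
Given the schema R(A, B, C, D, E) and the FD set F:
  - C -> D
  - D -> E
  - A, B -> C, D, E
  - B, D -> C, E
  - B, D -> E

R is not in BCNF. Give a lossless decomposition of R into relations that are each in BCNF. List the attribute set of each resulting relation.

Candidate key of the original relation: {A, B}.
In {A, B, C, D, E}, {C} is not a superkey ({C}⁺ restricted to this set is {C, D, E}), so split on C -> D, E into {C, D, E} and {A, B, C}.
In {C, D, E}, {D} is not a superkey ({D}⁺ restricted to this set is {D, E}), so split on D -> E into {D, E} and {C, D}.
{D, E} is in BCNF.
{C, D} is in BCNF.
{A, B, C} is in BCNF.

{A, B, C}; {C, D}; {D, E}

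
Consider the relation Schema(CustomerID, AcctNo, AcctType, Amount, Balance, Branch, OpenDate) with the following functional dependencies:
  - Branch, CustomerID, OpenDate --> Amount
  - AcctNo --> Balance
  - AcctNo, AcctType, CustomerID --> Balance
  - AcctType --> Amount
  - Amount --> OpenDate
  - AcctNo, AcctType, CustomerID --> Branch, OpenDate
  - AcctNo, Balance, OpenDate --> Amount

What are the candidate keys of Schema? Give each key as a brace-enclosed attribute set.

{AcctNo, AcctType, CustomerID} never appear on the right of any FD, so every key must include all of them.
{AcctNo, AcctType, CustomerID}⁺ = {AcctNo, AcctType, Amount, Balance, Branch, CustomerID, OpenDate}, which is every attribute, so {AcctNo, AcctType, CustomerID} is a candidate key.
No smaller or unrelated set reaches every attribute, so there are no other keys.

{AcctNo, AcctType, CustomerID}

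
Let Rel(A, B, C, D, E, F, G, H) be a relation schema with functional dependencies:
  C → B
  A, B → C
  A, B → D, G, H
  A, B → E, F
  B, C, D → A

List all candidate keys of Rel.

{A, B}, {A, C}, {C, D}

{A, B}⁺ = {A, B, C, D, E, F, G, H} — all of the relation — so {A, B} is a candidate key.
{A, C}⁺ = {A, B, C, D, E, F, G, H} — all of the relation — so {A, C} is a candidate key.
{C, D}⁺ = {A, B, C, D, E, F, G, H} — all of the relation — so {C, D} is a candidate key.
Any other superkey properly contains one of these, so there are no further candidate keys.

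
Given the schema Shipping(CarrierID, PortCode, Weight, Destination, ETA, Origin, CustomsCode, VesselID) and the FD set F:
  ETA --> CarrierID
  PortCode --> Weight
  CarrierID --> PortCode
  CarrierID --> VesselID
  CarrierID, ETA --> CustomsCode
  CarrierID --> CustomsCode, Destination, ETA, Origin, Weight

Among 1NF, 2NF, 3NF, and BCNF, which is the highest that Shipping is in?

Candidate keys: {CarrierID}, {ETA}. Prime attributes: {CarrierID, ETA}.
PortCode --> Weight: {PortCode}⁺ = {PortCode, Weight}, which is not all of the attributes, so the left side is not a superkey — BCNF is violated.
Because {Weight} is non-prime and the left side of PortCode --> Weight is not a superkey, the relation is not in 3NF.
With only single-attribute keys there can be no partial dependency, so 2NF holds.

2NF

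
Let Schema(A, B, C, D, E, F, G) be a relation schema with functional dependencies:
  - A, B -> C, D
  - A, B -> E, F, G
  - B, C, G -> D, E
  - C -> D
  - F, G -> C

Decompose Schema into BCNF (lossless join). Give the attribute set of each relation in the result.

Candidate key of the original relation: {A, B}.
Within {A, B, C, D, E, F, G}: {B, C, G}⁺ ∩ {A, B, C, D, E, F, G} = {B, C, D, E, G}, not the whole set, so B, C, G -> D, E violates BCNF; decompose into {B, C, D, E, G} and {A, B, C, F, G}.
Within {B, C, D, E, G}: {C}⁺ ∩ {B, C, D, E, G} = {C, D}, not the whole set, so C -> D violates BCNF; decompose into {C, D} and {B, C, E, G}.
{C, D} is in BCNF.
{B, C, E, G} is in BCNF.
Within {A, B, C, F, G}: {F, G}⁺ ∩ {A, B, C, F, G} = {C, F, G}, not the whole set, so F, G -> C violates BCNF; decompose into {C, F, G} and {A, B, F, G}.
{C, F, G} is in BCNF.
{A, B, F, G} is in BCNF.

{A, B, F, G}; {B, C, E, G}; {C, D}; {C, F, G}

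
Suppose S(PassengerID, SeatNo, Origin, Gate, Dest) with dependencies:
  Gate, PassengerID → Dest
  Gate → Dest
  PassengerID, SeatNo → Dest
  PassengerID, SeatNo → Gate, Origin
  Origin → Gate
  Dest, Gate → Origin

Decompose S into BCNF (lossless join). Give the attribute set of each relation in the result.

{Dest, Gate, Origin}; {Gate, PassengerID, SeatNo}

Candidate key of the original relation: {PassengerID, SeatNo}.
In {Dest, Gate, Origin, PassengerID, SeatNo}, {Gate, PassengerID} is not a superkey ({Gate, PassengerID}⁺ restricted to this set is {Dest, Gate, Origin, PassengerID}), so split on Gate, PassengerID → Dest, Origin into {Dest, Gate, Origin, PassengerID} and {Gate, PassengerID, SeatNo}.
In {Dest, Gate, Origin, PassengerID}, {Gate} is not a superkey ({Gate}⁺ restricted to this set is {Dest, Gate, Origin}), so split on Gate → Dest, Origin into {Dest, Gate, Origin} and {Gate, PassengerID}.
{Dest, Gate, Origin}: every determinant is a superkey — BCNF.
{Gate, PassengerID}: every determinant is a superkey — BCNF.
{Gate, PassengerID, SeatNo}: every determinant is a superkey — BCNF.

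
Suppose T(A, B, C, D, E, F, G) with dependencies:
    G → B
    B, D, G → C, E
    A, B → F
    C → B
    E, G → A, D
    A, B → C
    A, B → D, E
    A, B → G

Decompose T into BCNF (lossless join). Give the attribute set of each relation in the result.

{A, C, D, E, F, G}; {B, G}

Candidate keys of the original relation: {A, B}, {A, C}, {A, G}, {D, G}, {E, G}.
Within {A, B, C, D, E, F, G}: {G}⁺ ∩ {A, B, C, D, E, F, G} = {B, G}, not the whole set, so G → B violates BCNF; decompose into {B, G} and {A, C, D, E, F, G}.
{B, G} is in BCNF.
{A, C, D, E, F, G} is in BCNF.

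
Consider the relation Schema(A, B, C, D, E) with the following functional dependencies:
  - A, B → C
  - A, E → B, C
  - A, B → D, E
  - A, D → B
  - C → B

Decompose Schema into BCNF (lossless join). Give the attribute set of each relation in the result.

Candidate keys of the original relation: {A, B}, {A, C}, {A, D}, {A, E}.
{A, B, C, D, E}: {C} determines {B, C} here but is not a superkey — split on C → B, giving {B, C} and {A, C, D, E}.
{B, C} is in BCNF.
{A, C, D, E} is in BCNF.

{A, C, D, E}; {B, C}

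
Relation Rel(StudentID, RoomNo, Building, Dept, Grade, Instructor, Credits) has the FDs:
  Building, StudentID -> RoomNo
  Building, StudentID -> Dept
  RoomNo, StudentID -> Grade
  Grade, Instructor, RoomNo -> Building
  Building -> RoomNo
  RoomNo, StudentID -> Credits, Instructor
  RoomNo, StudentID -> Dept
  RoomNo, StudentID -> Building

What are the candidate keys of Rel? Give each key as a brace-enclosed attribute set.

No FD produces {StudentID}, so it must be in every candidate key.
Closure of {Building, StudentID} is {Building, Credits, Dept, Grade, Instructor, RoomNo, StudentID}, the whole schema; {Building, StudentID} is a candidate key.
Closure of {RoomNo, StudentID} is {Building, Credits, Dept, Grade, Instructor, RoomNo, StudentID}, the whole schema; {RoomNo, StudentID} is a candidate key.
These are minimal and exhaustive — every other superkey contains one of them.

{Building, StudentID}, {RoomNo, StudentID}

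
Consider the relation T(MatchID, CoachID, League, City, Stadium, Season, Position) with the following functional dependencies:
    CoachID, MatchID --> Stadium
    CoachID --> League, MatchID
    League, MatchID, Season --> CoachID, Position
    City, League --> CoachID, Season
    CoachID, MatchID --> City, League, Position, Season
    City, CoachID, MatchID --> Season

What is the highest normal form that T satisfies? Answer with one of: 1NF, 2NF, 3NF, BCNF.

Candidate keys: {City, League}, {CoachID}, {League, MatchID, Season}. Prime attributes: {City, CoachID, League, MatchID, Season}.
Each dependency's left side is a superkey — BCNF holds.

BCNF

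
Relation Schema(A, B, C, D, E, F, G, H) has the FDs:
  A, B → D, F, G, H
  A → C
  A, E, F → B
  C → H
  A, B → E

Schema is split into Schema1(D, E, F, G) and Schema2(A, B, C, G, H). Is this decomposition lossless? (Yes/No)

No

Common attributes: {G}; their closure is {G}.
The closure covers neither Schema1 nor Schema2 entirely; the join is not lossless.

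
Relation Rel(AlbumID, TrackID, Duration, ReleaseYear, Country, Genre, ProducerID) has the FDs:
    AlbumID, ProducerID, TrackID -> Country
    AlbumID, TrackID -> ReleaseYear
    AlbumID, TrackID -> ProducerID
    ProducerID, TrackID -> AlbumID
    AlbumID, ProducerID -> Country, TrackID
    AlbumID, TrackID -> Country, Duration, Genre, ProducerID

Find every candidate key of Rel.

{AlbumID, ProducerID}, {AlbumID, TrackID}, {ProducerID, TrackID}

{AlbumID, ProducerID} is a candidate key since {AlbumID, ProducerID}⁺ = {AlbumID, Country, Duration, Genre, ProducerID, ReleaseYear, TrackID} covers every attribute.
{AlbumID, TrackID} is a candidate key since {AlbumID, TrackID}⁺ = {AlbumID, Country, Duration, Genre, ProducerID, ReleaseYear, TrackID} covers every attribute.
{ProducerID, TrackID} is a candidate key since {ProducerID, TrackID}⁺ = {AlbumID, Country, Duration, Genre, ProducerID, ReleaseYear, TrackID} covers every attribute.
These are minimal and exhaustive — every other superkey contains one of them.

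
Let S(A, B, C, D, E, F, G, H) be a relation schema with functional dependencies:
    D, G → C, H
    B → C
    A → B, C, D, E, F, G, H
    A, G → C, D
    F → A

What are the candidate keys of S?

{A}, {F}

{A}⁺ = {A, B, C, D, E, F, G, H}, which is every attribute, so {A} is a candidate key.
{F}⁺ = {A, B, C, D, E, F, G, H}, which is every attribute, so {F} is a candidate key.
No proper subset of any of these is a key, and no other minimal superkey exists.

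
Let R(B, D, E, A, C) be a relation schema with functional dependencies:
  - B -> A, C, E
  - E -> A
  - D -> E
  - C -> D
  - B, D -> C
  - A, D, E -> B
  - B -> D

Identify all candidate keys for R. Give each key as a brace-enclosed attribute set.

{B}⁺ = {A, B, C, D, E}, which is every attribute, so {B} is a candidate key.
{C}⁺ = {A, B, C, D, E}, which is every attribute, so {C} is a candidate key.
{D}⁺ = {A, B, C, D, E}, which is every attribute, so {D} is a candidate key.
No proper subset of any of these is a key, and no other minimal superkey exists.

{B}, {C}, {D}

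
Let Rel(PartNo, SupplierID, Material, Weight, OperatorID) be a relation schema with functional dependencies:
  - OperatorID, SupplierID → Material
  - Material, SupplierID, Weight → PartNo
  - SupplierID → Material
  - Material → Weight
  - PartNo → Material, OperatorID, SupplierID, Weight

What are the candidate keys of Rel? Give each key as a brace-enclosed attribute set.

{PartNo}, {SupplierID}

Closure of {PartNo} is {Material, OperatorID, PartNo, SupplierID, Weight}, the whole schema; {PartNo} is a candidate key.
Closure of {SupplierID} is {Material, OperatorID, PartNo, SupplierID, Weight}, the whole schema; {SupplierID} is a candidate key.
Any other superkey properly contains one of these, so there are no further candidate keys.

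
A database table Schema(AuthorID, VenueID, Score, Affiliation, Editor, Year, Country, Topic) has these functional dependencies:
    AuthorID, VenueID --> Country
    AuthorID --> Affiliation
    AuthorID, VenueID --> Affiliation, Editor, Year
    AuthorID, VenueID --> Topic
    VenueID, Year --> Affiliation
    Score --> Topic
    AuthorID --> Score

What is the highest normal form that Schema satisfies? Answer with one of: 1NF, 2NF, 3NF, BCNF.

Candidate key: {AuthorID, VenueID}. Prime attributes: {AuthorID, VenueID}.
AuthorID --> Affiliation: {AuthorID}⁺ = {Affiliation, AuthorID, Score, Topic}, which is not all of the attributes, so the left side is not a superkey — BCNF is violated.
Because {Affiliation} is non-prime and the left side of AuthorID --> Affiliation is not a superkey, the relation is not in 3NF.
{AuthorID} is a proper subset of the key {AuthorID, VenueID}, and {AuthorID}⁺ contains the non-prime attributes {Affiliation, Score, Topic} — a partial dependency, so 2NF is violated.

1NF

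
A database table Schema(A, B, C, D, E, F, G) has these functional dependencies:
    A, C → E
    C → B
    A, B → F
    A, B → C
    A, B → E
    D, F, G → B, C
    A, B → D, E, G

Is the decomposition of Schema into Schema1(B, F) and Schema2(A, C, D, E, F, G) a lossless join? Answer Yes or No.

No

Schema1 ∩ Schema2 = {F}; its closure under F is {F}.
Neither Schema1 nor Schema2 is contained in that closure, so the decomposition is lossy.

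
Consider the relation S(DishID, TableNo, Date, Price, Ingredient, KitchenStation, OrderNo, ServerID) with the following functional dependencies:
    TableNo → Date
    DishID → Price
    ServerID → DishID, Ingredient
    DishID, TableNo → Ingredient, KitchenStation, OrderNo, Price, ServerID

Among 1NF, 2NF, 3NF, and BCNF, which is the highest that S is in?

Candidate keys: {DishID, TableNo}, {ServerID, TableNo}. Prime attributes: {DishID, ServerID, TableNo}.
For TableNo → Date we have {TableNo}⁺ = {Date, TableNo}; {TableNo} is not a superkey, so BCNF fails.
TableNo → Date has non-prime {Date} on the right and a non-superkey on the left, so 3NF fails.
Since {DishID} ⊂ {DishID, TableNo} and {DishID}⁺ ⊇ {Price} with {Price} non-prime, there is a partial dependency; 2NF fails.

1NF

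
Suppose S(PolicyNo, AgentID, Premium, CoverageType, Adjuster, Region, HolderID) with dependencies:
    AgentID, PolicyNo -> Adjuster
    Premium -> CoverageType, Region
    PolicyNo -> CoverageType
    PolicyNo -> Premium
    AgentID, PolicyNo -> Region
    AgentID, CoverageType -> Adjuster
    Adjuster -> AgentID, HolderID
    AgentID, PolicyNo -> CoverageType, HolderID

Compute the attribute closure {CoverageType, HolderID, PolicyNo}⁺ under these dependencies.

Start with {CoverageType, HolderID, PolicyNo}.
PolicyNo -> Premium applies; add {Premium} → now {CoverageType, HolderID, PolicyNo, Premium}.
Premium -> CoverageType, Region applies; add {Region} → now {CoverageType, HolderID, PolicyNo, Premium, Region}.
No further FD applies.

{CoverageType, HolderID, PolicyNo, Premium, Region}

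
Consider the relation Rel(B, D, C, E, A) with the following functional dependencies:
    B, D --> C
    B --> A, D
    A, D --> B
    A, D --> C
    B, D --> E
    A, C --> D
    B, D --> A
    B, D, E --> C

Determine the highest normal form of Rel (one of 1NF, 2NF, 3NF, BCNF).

BCNF

Candidate keys: {A, C}, {A, D}, {B}. Prime attributes: {A, B, C, D}.
Each dependency's left side is a superkey — BCNF holds.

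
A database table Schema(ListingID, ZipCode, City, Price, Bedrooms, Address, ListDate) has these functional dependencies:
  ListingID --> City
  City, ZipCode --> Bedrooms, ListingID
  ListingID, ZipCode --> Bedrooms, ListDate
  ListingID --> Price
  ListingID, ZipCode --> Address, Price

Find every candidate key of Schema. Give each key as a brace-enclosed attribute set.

{City, ZipCode}, {ListingID, ZipCode}

Attributes never on any right-hand side: {ZipCode} — every candidate key must contain it.
Closure of {City, ZipCode} is {Address, Bedrooms, City, ListDate, ListingID, Price, ZipCode}, the whole schema; {City, ZipCode} is a candidate key.
Closure of {ListingID, ZipCode} is {Address, Bedrooms, City, ListDate, ListingID, Price, ZipCode}, the whole schema; {ListingID, ZipCode} is a candidate key.
These are minimal and exhaustive — every other superkey contains one of them.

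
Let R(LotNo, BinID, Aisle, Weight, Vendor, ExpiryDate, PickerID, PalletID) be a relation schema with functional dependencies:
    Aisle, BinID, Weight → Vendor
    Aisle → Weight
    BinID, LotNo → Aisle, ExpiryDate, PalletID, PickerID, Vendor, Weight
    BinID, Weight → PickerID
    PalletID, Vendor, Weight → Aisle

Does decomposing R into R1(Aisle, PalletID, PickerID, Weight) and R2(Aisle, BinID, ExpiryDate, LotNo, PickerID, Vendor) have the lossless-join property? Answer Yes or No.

R1 ∩ R2 = {Aisle, PickerID}; its closure under F is {Aisle, PickerID, Weight}.
The closure covers neither R1 nor R2 entirely; the join is not lossless.

No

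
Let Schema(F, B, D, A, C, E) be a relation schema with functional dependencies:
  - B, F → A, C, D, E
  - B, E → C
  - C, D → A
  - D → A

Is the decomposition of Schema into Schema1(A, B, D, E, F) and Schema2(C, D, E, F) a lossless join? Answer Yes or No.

Schema1 ∩ Schema2 = {D, E, F}; its closure under F is {A, D, E, F}.
Neither Schema1 nor Schema2 is contained in that closure, so the decomposition is lossy.

No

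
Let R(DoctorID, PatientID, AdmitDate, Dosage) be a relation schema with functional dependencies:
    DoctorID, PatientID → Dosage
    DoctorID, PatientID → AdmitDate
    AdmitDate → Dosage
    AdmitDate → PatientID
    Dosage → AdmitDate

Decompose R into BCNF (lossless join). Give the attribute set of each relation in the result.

Candidate keys of the original relation: {AdmitDate, DoctorID}, {DoctorID, Dosage}, {DoctorID, PatientID}.
In {AdmitDate, DoctorID, Dosage, PatientID}, {AdmitDate} is not a superkey ({AdmitDate}⁺ restricted to this set is {AdmitDate, Dosage, PatientID}), so split on AdmitDate → Dosage, PatientID into {AdmitDate, Dosage, PatientID} and {AdmitDate, DoctorID}.
{AdmitDate, Dosage, PatientID}: every determinant is a superkey — BCNF.
{AdmitDate, DoctorID}: every determinant is a superkey — BCNF.

{AdmitDate, DoctorID}; {AdmitDate, Dosage, PatientID}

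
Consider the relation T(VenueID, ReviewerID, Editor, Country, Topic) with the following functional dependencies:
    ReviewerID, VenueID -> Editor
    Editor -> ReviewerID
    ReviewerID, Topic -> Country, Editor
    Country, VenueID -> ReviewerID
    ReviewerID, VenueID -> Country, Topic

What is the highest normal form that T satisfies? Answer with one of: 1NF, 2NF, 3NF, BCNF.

3NF

Candidate keys: {Country, VenueID}, {Editor, VenueID}, {ReviewerID, VenueID}. Prime attributes: {Country, Editor, ReviewerID, VenueID}.
Editor -> ReviewerID breaks BCNF: {Editor}⁺ = {Editor, ReviewerID}, so {Editor} is not a superkey.
But every attribute on its right side ({ReviewerID}) is prime, and the same holds for every other non-superkey FD, so 3NF still holds.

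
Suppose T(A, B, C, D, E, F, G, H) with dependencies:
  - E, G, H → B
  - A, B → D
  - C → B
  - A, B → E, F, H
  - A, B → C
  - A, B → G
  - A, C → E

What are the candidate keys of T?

{A, B}, {A, C}, {A, E, G, H}

Attributes never on any right-hand side: {A} — every candidate key must contain it.
Closure of {A, B} is {A, B, C, D, E, F, G, H}, the whole schema; {A, B} is a candidate key.
Closure of {A, C} is {A, B, C, D, E, F, G, H}, the whole schema; {A, C} is a candidate key.
Closure of {A, E, G, H} is {A, B, C, D, E, F, G, H}, the whole schema; {A, E, G, H} is a candidate key.
These are minimal and exhaustive — every other superkey contains one of them.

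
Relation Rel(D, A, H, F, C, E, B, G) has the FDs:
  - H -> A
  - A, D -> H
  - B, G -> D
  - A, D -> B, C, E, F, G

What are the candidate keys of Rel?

{A, B, G}, {A, D}, {B, G, H}, {D, H}

{A, D}⁺ = {A, B, C, D, E, F, G, H} — all of the relation — so {A, D} is a candidate key.
{D, H}⁺ = {A, B, C, D, E, F, G, H} — all of the relation — so {D, H} is a candidate key.
{A, B, G}⁺ = {A, B, C, D, E, F, G, H} — all of the relation — so {A, B, G} is a candidate key.
{B, G, H}⁺ = {A, B, C, D, E, F, G, H} — all of the relation — so {B, G, H} is a candidate key.
Any other superkey properly contains one of these, so there are no further candidate keys.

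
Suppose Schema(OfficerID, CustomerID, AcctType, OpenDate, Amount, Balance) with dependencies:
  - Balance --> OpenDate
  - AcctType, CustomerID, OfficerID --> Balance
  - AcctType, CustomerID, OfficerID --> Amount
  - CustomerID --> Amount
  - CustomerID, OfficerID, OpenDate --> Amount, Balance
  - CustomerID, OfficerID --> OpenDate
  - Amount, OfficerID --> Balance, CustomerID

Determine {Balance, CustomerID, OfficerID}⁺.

{Amount, Balance, CustomerID, OfficerID, OpenDate}

Start with {Balance, CustomerID, OfficerID}.
Balance --> OpenDate applies; add {OpenDate} → now {Balance, CustomerID, OfficerID, OpenDate}.
CustomerID --> Amount applies; add {Amount} → now {Amount, Balance, CustomerID, OfficerID, OpenDate}.
No further FD applies.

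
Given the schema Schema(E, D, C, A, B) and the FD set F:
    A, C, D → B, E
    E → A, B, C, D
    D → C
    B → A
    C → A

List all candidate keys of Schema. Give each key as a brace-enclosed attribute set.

{D}, {E}

{D} is a candidate key since {D}⁺ = {A, B, C, D, E} covers every attribute.
{E} is a candidate key since {E}⁺ = {A, B, C, D, E} covers every attribute.
Any other superkey properly contains one of these, so there are no further candidate keys.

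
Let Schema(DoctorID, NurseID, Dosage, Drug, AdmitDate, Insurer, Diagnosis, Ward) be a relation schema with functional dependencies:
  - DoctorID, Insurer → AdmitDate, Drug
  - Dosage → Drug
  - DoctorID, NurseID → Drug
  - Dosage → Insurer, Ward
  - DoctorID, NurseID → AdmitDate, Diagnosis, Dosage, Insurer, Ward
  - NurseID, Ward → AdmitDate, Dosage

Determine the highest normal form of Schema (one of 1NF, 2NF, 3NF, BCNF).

Candidate key: {DoctorID, NurseID}. Prime attributes: {DoctorID, NurseID}.
For DoctorID, Insurer → AdmitDate, Drug we have {DoctorID, Insurer}⁺ = {AdmitDate, DoctorID, Drug, Insurer}; {DoctorID, Insurer} is not a superkey, so BCNF fails.
DoctorID, Insurer → AdmitDate, Drug determines the non-prime attributes {AdmitDate, Drug} from a non-superkey — 3NF is violated.
No proper subset of a key has a non-prime attribute in its closure, so there is no partial dependency; 2NF holds.

2NF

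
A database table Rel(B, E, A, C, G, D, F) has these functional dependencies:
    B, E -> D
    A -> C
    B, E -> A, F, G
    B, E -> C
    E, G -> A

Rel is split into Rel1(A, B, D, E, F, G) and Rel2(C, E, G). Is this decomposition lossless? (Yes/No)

Common attributes: {E, G}; their closure is {A, C, E, G}.
This includes all of Rel2, so the common attributes are a superkey of Rel2 — the join is lossless.

Yes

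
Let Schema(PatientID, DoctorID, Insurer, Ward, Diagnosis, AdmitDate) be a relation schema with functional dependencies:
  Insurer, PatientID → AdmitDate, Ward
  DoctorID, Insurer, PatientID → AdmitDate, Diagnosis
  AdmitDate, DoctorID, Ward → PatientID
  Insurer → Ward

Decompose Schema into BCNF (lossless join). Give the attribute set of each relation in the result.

Candidate keys of the original relation: {AdmitDate, DoctorID, Insurer}, {DoctorID, Insurer, PatientID}.
Within {AdmitDate, Diagnosis, DoctorID, Insurer, PatientID, Ward}: {Insurer, PatientID}⁺ ∩ {AdmitDate, Diagnosis, DoctorID, Insurer, PatientID, Ward} = {AdmitDate, Insurer, PatientID, Ward}, not the whole set, so Insurer, PatientID → AdmitDate, Ward violates BCNF; decompose into {AdmitDate, Insurer, PatientID, Ward} and {Diagnosis, DoctorID, Insurer, PatientID}.
Within {AdmitDate, Insurer, PatientID, Ward}: {Insurer}⁺ ∩ {AdmitDate, Insurer, PatientID, Ward} = {Insurer, Ward}, not the whole set, so Insurer → Ward violates BCNF; decompose into {Insurer, Ward} and {AdmitDate, Insurer, PatientID}.
{Insurer, Ward}: every determinant is a superkey — BCNF.
{AdmitDate, Insurer, PatientID}: every determinant is a superkey — BCNF.
{Diagnosis, DoctorID, Insurer, PatientID}: every determinant is a superkey — BCNF.

{AdmitDate, Insurer, PatientID}; {Diagnosis, DoctorID, Insurer, PatientID}; {Insurer, Ward}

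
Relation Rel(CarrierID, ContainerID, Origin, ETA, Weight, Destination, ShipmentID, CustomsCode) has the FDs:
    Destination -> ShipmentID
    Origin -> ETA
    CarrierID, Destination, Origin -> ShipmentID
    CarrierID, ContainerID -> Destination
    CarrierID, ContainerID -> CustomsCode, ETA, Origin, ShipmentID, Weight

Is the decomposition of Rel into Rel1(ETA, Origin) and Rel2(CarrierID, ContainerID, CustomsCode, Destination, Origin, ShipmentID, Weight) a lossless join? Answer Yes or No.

Common attributes: {Origin}; their closure is {ETA, Origin}.
This includes all of Rel1, so the common attributes are a superkey of Rel1 — the join is lossless.

Yes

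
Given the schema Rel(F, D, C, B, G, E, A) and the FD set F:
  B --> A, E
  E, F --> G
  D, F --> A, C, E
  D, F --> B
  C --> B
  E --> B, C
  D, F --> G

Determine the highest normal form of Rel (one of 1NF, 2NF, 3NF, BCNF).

2NF

Candidate key: {D, F}. Prime attributes: {D, F}.
B --> A, E: {B}⁺ = {A, B, C, E}, which is not all of the attributes, so the left side is not a superkey — BCNF is violated.
B --> A, E has non-prime {A, E} on the right and a non-superkey on the left, so 3NF fails.
No proper subset of a key has a non-prime attribute in its closure, so there is no partial dependency; 2NF holds.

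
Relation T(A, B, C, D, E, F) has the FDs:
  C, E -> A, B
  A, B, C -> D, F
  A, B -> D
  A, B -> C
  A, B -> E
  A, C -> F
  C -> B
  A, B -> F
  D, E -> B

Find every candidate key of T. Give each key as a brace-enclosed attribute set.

{A, B}⁺ = {A, B, C, D, E, F} — all of the relation — so {A, B} is a candidate key.
{A, C}⁺ = {A, B, C, D, E, F} — all of the relation — so {A, C} is a candidate key.
{C, E}⁺ = {A, B, C, D, E, F} — all of the relation — so {C, E} is a candidate key.
{A, D, E}⁺ = {A, B, C, D, E, F} — all of the relation — so {A, D, E} is a candidate key.
No proper subset of any of these is a key, and no other minimal superkey exists.

{A, B}, {A, C}, {A, D, E}, {C, E}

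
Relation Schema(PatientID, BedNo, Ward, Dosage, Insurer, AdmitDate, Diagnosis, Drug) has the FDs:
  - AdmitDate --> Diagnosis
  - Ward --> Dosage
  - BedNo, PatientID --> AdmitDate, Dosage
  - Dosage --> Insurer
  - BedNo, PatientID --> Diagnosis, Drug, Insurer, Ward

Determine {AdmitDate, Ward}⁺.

Start with {AdmitDate, Ward}.
AdmitDate --> Diagnosis applies; add {Diagnosis} → now {AdmitDate, Diagnosis, Ward}.
Ward --> Dosage applies; add {Dosage} → now {AdmitDate, Diagnosis, Dosage, Ward}.
Dosage --> Insurer applies; add {Insurer} → now {AdmitDate, Diagnosis, Dosage, Insurer, Ward}.
No further FD applies.

{AdmitDate, Diagnosis, Dosage, Insurer, Ward}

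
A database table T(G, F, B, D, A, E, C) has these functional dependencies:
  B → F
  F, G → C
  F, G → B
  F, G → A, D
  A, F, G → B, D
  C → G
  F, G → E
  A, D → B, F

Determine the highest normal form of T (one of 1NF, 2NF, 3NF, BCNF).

3NF

Candidate keys: {A, C, D}, {A, D, G}, {B, C}, {B, G}, {C, F}, {F, G}. Prime attributes: {A, B, C, D, F, G}.
For B → F we have {B}⁺ = {B, F}; {B} is not a superkey, so BCNF fails.
Its right-hand attributes {F} are all prime, as are those of every other non-superkey FD — the relation is in 3NF.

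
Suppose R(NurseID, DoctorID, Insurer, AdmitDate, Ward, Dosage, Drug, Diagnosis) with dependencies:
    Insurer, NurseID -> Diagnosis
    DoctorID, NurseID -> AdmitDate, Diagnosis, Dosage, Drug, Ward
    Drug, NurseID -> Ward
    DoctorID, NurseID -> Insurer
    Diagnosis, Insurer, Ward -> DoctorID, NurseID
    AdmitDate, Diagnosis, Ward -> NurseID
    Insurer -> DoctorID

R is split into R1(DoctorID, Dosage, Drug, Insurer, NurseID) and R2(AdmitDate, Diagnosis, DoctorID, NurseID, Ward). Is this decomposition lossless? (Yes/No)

R1 ∩ R2 = {DoctorID, NurseID}; its closure under F is {AdmitDate, Diagnosis, DoctorID, Dosage, Drug, Insurer, NurseID, Ward}.
R1 is contained in that closure, so R1 ∩ R2 -> R1 holds and the join is lossless.

Yes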